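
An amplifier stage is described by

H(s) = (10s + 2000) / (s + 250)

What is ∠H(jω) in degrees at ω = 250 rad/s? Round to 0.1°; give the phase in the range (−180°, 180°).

Substitute s = j250:
Numerator: 10(j250) + 2000 = 2000 + j2500
Denominator: (j250) + 250 = 250 + j250
|N| = √(2000² + 2500²) ≈ 3201.6, ∠N ≈ 51.34°
|D| = √(250² + 250²) ≈ 353.55, ∠D ≈ 45.00°
∠H = 51.34° − 45.00° = 6.34°

6.3°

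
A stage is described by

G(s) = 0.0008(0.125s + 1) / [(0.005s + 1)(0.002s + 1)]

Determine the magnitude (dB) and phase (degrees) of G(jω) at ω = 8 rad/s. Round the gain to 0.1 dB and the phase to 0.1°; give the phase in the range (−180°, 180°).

-58.9 dB, 41.8°

At ω = 8 rad/s:
zero (1 + j8·0.125) = 1 + j1 → |·| ≈ 1.4142, ∠ ≈ 45.00°
pole (1 + j8·0.005) = 1 + j0.04 → |·| ≈ 1.0008, ∠ ≈ 2.29°
pole (1 + j8·0.002) = 1 + j0.016 → |·| ≈ 1.0001, ∠ ≈ 0.92°
|G| = 0.0008 · 1.4142 / (1.0008 · 1.0001) ≈ 0.0011303
Gain = 20 log₁₀(0.0011303) ≈ -58.94 dB
∠G = (45.00°) − (2.29° + 0.92°) = 41.79°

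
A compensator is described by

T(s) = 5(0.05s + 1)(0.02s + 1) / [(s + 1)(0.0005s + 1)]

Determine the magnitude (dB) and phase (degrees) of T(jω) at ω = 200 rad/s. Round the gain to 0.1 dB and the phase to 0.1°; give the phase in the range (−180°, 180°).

At ω = 200 rad/s:
zero (1 + j200·0.05) = 1 + j10 → |·| ≈ 10.05, ∠ ≈ 84.29°
zero (1 + j200·0.02) = 1 + j4 → |·| ≈ 4.1231, ∠ ≈ 75.96°
pole (1 + j200·1) = 1 + j200 → |·| ≈ 200, ∠ ≈ 89.71°
pole (1 + j200·0.0005) = 1 + j0.1 → |·| ≈ 1.005, ∠ ≈ 5.71°
|T| = 5 · 10.05 · 4.1231 / (200 · 1.005) ≈ 1.0308
Gain = 20 log₁₀(1.0308) ≈ 0.26 dB
∠T = (84.29° + 75.96°) − (89.71° + 5.71°) = 64.83°

0.3 dB, 64.8°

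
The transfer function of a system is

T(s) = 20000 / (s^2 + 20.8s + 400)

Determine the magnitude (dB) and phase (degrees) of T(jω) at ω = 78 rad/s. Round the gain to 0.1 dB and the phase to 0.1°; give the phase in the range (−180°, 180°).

10.6 dB, -164.1°

At s = jω = j78:
quadratic: (j78)² + 20.8·j78 + 400 = -5684 + j1622.4 → |·| ≈ 5911, ∠ ≈ 164.07°
|T| = 20000 / 5911 ≈ 3.3835
Gain = 20 log₁₀(3.3835) ≈ 10.59 dB
∠T = 0.00° − 164.07° = -164.07°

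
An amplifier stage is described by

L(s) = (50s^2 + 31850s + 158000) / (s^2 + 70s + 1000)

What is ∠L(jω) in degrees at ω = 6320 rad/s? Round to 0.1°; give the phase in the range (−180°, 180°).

-5.1°

Substitute s = j6320:
Numerator: 50(j6320)^2 + 31850(j6320) + 158000 = -1996962000 + j201292000
Denominator: (j6320)^2 + 70(j6320) + 1000 = -39941400 + j442400
|N| = √(1996962000² + 201292000²) ≈ 2.0071e+09, ∠N ≈ 174.24°
|D| = √(39941400² + 442400²) ≈ 3.9944e+07, ∠D ≈ 179.37°
∠L = 174.24° − 179.37° = -5.13°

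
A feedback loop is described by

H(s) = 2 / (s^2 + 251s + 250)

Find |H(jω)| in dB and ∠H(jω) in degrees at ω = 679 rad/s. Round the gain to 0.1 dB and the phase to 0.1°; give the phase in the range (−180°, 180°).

Substitute s = j679:
Numerator: 2 = 2 + j0
Denominator: (j679)^2 + 251(j679) + 250 = -460791 + j170429
|N| = √(2² + 0²) ≈ 2, ∠N ≈ 0.00°
|D| = √(460791² + 170429²) ≈ 4.913e+05, ∠D ≈ 159.70°
|H| = 2 / 4.913e+05 ≈ 4.0708e-06
Gain = 20 log₁₀(4.0708e-06) ≈ -107.81 dB
∠H = 0.00° − 159.70° = -159.70°

-107.8 dB, -159.7°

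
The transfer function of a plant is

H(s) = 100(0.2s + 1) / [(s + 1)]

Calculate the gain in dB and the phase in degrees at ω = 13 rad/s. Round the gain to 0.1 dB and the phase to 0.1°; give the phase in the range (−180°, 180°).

At ω = 13 rad/s:
zero (1 + j13·0.2) = 1 + j2.6 → |·| ≈ 2.7857, ∠ ≈ 68.96°
pole (1 + j13·1) = 1 + j13 → |·| ≈ 13.038, ∠ ≈ 85.60°
|H| = 100 · 2.7857 / (13.038) ≈ 21.366
Gain = 20 log₁₀(21.366) ≈ 26.59 dB
∠H = (68.96°) − (85.60°) = -16.64°

26.6 dB, -16.6°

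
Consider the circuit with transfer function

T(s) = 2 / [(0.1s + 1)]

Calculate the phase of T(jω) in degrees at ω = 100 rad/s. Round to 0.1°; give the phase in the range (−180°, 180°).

At ω = 100 rad/s:
pole (1 + j100·0.1) = 1 + j10 → |·| ≈ 10.05, ∠ ≈ 84.29°
∠T = (0°) − (84.29°) = -84.29°

-84.3°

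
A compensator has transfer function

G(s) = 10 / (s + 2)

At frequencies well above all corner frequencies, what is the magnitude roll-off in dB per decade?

-20 dB/decade

Each pole contributes −20 dB/decade at high frequency; each zero contributes +20 dB/decade.
Net: 0 zero(s) − 1 pole(s) → -20 dB/decade.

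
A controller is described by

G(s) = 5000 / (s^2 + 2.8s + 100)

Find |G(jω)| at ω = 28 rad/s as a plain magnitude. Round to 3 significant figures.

7.26

At s = jω = j28:
quadratic: (j28)² + 2.8·j28 + 100 = -684 + j78.4 → |·| ≈ 688.48, ∠ ≈ 173.46°
|G| = 5000 / 688.48 ≈ 7.2624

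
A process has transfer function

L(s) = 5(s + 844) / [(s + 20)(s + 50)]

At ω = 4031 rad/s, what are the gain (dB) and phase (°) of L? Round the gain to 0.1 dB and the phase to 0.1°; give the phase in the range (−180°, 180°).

-57.9 dB, -100.8°

At s = jω = j4031:
zero (s+844): 844 + j4031 → |·| = √(844²+4031²) = √16961297 ≈ 4118.4, ∠ = arctan(4031/844) ≈ 78.17°
pole (s+20): 20 + j4031 → |·| = √(20²+4031²) = √16249361 ≈ 4031, ∠ = arctan(4031/20) ≈ 89.72°
pole (s+50): 50 + j4031 → |·| = √(50²+4031²) = √16251461 ≈ 4031.3, ∠ = arctan(4031/50) ≈ 89.29°
|L| = 5 · 4118.4 / 1.625e+07 ≈ 0.0012672
Gain = 20 log₁₀(0.0012672) ≈ -57.94 dB
∠L = 78.17° − 179.01° = -100.84°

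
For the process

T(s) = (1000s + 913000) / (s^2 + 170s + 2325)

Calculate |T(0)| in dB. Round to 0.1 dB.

T(0) = 913000 / 2325 ≈ 392.69
20 log₁₀(392.69) ≈ 51.88 dB

51.9 dB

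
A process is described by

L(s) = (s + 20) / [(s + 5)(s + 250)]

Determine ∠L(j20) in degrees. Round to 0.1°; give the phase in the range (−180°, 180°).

At s = jω = j20:
zero (s+20): 20 + j20 → |·| = √(20²+20²) = √800 ≈ 28.284, ∠ = arctan(20/20) ≈ 45.00°
pole (s+5): 5 + j20 → |·| = √(5²+20²) = √425 ≈ 20.616, ∠ = arctan(20/5) ≈ 75.96°
pole (s+250): 250 + j20 → |·| = √(250²+20²) = √62900 ≈ 250.8, ∠ = arctan(20/250) ≈ 4.57°
∠L = 45.00° − 80.53° = -35.53°

-35.5°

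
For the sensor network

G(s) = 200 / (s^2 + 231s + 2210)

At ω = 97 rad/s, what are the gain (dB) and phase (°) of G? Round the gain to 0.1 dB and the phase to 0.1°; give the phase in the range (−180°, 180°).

-41.4 dB, -107.8°

Substitute s = j97:
Numerator: 200 = 200 + j0
Denominator: (j97)^2 + 231(j97) + 2210 = -7199 + j22407
|N| = √(200² + 0²) ≈ 200, ∠N ≈ 0.00°
|D| = √(7199² + 22407²) ≈ 23535, ∠D ≈ 107.81°
|G| = 200 / 23535 ≈ 0.008498
Gain = 20 log₁₀(0.008498) ≈ -41.41 dB
∠G = 0.00° − 107.81° = -107.81°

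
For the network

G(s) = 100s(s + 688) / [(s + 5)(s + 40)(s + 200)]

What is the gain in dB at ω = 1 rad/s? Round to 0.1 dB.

At s = jω = j1:
zero (s+688): 688 + j1 → |·| = √(688²+1²) = √473345 ≈ 688, ∠ = arctan(1/688) ≈ 0.08°
zero at origin: s = j1 → |·| = 1, ∠ = 90.00°
pole (s+5): 5 + j1 → |·| = √(5²+1²) = √26 ≈ 5.099, ∠ = arctan(1/5) ≈ 11.31°
pole (s+40): 40 + j1 → |·| = √(40²+1²) = √1601 ≈ 40.012, ∠ = arctan(1/40) ≈ 1.43°
pole (s+200): 200 + j1 → |·| = √(200²+1²) = √40001 ≈ 200, ∠ = arctan(1/200) ≈ 0.29°
|G| = 100 · 688 / 40804 ≈ 1.6861
Gain = 20 log₁₀(1.6861) ≈ 4.54 dB

4.5 dB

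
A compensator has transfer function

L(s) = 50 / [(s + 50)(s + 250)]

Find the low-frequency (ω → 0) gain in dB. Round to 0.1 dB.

L(0) = 50 / (50·250) = 0.004
20 log₁₀(0.004) ≈ -47.96 dB

-48.0 dB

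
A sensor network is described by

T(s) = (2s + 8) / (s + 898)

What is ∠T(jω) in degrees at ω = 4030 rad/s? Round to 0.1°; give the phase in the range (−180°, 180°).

12.5°

Substitute s = j4030:
Numerator: 2(j4030) + 8 = 8 + j8060
Denominator: (j4030) + 898 = 898 + j4030
|N| = √(8² + 8060²) ≈ 8060, ∠N ≈ 89.94°
|D| = √(898² + 4030²) ≈ 4128.8, ∠D ≈ 77.44°
∠T = 89.94° − 77.44° = 12.50°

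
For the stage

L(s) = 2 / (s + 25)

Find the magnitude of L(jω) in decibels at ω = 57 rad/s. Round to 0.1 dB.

-29.9 dB

At s = jω = j57:
pole (s+25): 25 + j57 → |·| = √(25²+57²) = √3874 ≈ 62.241, ∠ = arctan(57/25) ≈ 66.32°
|L| = 2 / 62.241 ≈ 0.032133
Gain = 20 log₁₀(0.032133) ≈ -29.86 dB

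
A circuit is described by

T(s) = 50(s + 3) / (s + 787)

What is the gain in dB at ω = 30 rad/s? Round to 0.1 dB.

5.6 dB

At s = jω = j30:
zero (s+3): 3 + j30 → |·| = √(3²+30²) = √909 ≈ 30.15, ∠ = arctan(30/3) ≈ 84.29°
pole (s+787): 787 + j30 → |·| = √(787²+30²) = √620269 ≈ 787.57, ∠ = arctan(30/787) ≈ 2.18°
|T| = 50 · 30.15 / 787.57 ≈ 1.9141
Gain = 20 log₁₀(1.9141) ≈ 5.64 dB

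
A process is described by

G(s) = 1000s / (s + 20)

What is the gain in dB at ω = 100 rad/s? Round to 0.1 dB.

At s = jω = j100:
zero at origin: s = j100 → |·| = 100, ∠ = 90.00°
pole (s+20): 20 + j100 → |·| = √(20²+100²) = √10400 ≈ 101.98, ∠ = arctan(100/20) ≈ 78.69°
|G| = 1000 · 100 / 101.98 ≈ 980.58
Gain = 20 log₁₀(980.58) ≈ 59.83 dB

59.8 dB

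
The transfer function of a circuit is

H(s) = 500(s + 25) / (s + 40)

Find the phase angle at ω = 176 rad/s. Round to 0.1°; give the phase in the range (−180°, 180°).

4.7°

At s = jω = j176:
zero (s+25): 25 + j176 → |·| = √(25²+176²) = √31601 ≈ 177.77, ∠ = arctan(176/25) ≈ 81.92°
pole (s+40): 40 + j176 → |·| = √(40²+176²) = √32576 ≈ 180.49, ∠ = arctan(176/40) ≈ 77.20°
∠H = 81.92° − 77.20° = 4.72°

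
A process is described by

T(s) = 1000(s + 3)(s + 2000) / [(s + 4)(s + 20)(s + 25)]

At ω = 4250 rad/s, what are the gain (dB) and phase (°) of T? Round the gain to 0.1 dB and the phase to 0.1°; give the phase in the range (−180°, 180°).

-11.7 dB, -114.6°

At s = jω = j4250:
zero (s+3): 3 + j4250 → |·| = √(3²+4250²) = √18062509 ≈ 4250, ∠ = arctan(4250/3) ≈ 89.96°
zero (s+2000): 2000 + j4250 → |·| = √(2000²+4250²) = √22062500 ≈ 4697.1, ∠ = arctan(4250/2000) ≈ 64.80°
pole (s+4): 4 + j4250 → |·| = √(4²+4250²) = √18062516 ≈ 4250, ∠ = arctan(4250/4) ≈ 89.95°
pole (s+20): 20 + j4250 → |·| = √(20²+4250²) = √18062900 ≈ 4250, ∠ = arctan(4250/20) ≈ 89.73°
pole (s+25): 25 + j4250 → |·| = √(25²+4250²) = √18063125 ≈ 4250.1, ∠ = arctan(4250/25) ≈ 89.66°
|T| = 1000 · 1.9963e+07 / 7.6767e+10 ≈ 0.26005
Gain = 20 log₁₀(0.26005) ≈ -11.70 dB
∠T = 154.76° − 269.34° = -114.58°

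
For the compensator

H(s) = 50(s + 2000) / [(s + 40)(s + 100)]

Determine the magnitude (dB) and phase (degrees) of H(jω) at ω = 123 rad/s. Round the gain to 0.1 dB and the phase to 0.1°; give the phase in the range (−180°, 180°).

At s = jω = j123:
zero (s+2000): 2000 + j123 → |·| = √(2000²+123²) = √4015129 ≈ 2003.8, ∠ = arctan(123/2000) ≈ 3.52°
pole (s+40): 40 + j123 → |·| = √(40²+123²) = √16729 ≈ 129.34, ∠ = arctan(123/40) ≈ 71.99°
pole (s+100): 100 + j123 → |·| = √(100²+123²) = √25129 ≈ 158.52, ∠ = arctan(123/100) ≈ 50.89°
|H| = 50 · 2003.8 / 20503 ≈ 4.8866
Gain = 20 log₁₀(4.8866) ≈ 13.78 dB
∠H = 3.52° − 122.88° = -119.36°

13.8 dB, -119.4°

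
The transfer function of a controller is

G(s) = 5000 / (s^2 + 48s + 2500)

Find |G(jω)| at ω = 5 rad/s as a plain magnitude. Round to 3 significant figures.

2.01

At s = jω = j5:
quadratic: (j5)² + 48·j5 + 2500 = 2475 + j240 → |·| ≈ 2486.6, ∠ ≈ 5.54°
|G| = 5000 / 2486.6 ≈ 2.0108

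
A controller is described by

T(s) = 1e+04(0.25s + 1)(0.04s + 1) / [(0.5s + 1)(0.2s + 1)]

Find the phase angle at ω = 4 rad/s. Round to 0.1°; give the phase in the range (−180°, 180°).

-48.0°

At ω = 4 rad/s:
zero (1 + j4·0.25) = 1 + j1 → |·| ≈ 1.4142, ∠ ≈ 45.00°
zero (1 + j4·0.04) = 1 + j0.16 → |·| ≈ 1.0127, ∠ ≈ 9.09°
pole (1 + j4·0.5) = 1 + j2 → |·| ≈ 2.2361, ∠ ≈ 63.43°
pole (1 + j4·0.2) = 1 + j0.8 → |·| ≈ 1.2806, ∠ ≈ 38.66°
∠T = (45.00° + 9.09°) − (63.43° + 38.66°) = -48.00°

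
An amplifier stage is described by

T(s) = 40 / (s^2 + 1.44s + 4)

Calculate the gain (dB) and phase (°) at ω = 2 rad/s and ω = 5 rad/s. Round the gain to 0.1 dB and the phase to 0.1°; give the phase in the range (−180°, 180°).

At s = jω = j2:
quadratic: (j2)² + 1.44·j2 + 4 = 0 + j2.88 → |·| ≈ 2.88, ∠ ≈ 90.00°
|T| = 40 / 2.88 ≈ 13.889
Gain = 20 log₁₀(13.889) ≈ 22.85 dB
∠T = 0.00° − 90.00° = -90.00°

At s = jω = j5:
quadratic: (j5)² + 1.44·j5 + 4 = -21 + j7.2 → |·| ≈ 22.2, ∠ ≈ 161.08°
|T| = 40 / 22.2 ≈ 1.8018
Gain = 20 log₁₀(1.8018) ≈ 5.11 dB
∠T = 0.00° − 161.08° = -161.08°

ω = 2: 22.9 dB, -90.0°; ω = 5: 5.1 dB, -161.1°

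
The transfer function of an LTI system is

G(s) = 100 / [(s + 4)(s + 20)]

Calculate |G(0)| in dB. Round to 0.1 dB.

1.9 dB

G(0) = 100 / (4·20) = 1.25
20 log₁₀(1.25) ≈ 1.94 dB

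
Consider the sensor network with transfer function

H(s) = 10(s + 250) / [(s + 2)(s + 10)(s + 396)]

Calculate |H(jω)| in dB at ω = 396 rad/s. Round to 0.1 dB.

-85.5 dB

At s = jω = j396:
zero (s+250): 250 + j396 → |·| = √(250²+396²) = √219316 ≈ 468.31, ∠ = arctan(396/250) ≈ 57.74°
pole (s+2): 2 + j396 → |·| = √(2²+396²) = √156820 ≈ 396.01, ∠ = arctan(396/2) ≈ 89.71°
pole (s+10): 10 + j396 → |·| = √(10²+396²) = √156916 ≈ 396.13, ∠ = arctan(396/10) ≈ 88.55°
pole (s+396): 396 + j396 → |·| = √(396²+396²) = √313632 ≈ 560.03, ∠ = arctan(396/396) ≈ 45.00°
|H| = 10 · 468.31 / 8.7853e+07 ≈ 5.3306e-05
Gain = 20 log₁₀(5.3306e-05) ≈ -85.46 dB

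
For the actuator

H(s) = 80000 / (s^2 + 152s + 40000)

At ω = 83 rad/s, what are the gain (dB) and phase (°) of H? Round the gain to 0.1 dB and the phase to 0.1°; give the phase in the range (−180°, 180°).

7.1 dB, -20.9°

At s = jω = j83:
quadratic: (j83)² + 152·j83 + 40000 = 33111 + j12616 → |·| ≈ 35433, ∠ ≈ 20.86°
|H| = 80000 / 35433 ≈ 2.2578
Gain = 20 log₁₀(2.2578) ≈ 7.07 dB
∠H = 0.00° − 20.86° = -20.86°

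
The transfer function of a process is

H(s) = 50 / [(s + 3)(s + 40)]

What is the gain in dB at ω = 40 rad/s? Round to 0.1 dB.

-33.1 dB

At s = jω = j40:
pole (s+3): 3 + j40 → |·| = √(3²+40²) = √1609 ≈ 40.112, ∠ = arctan(40/3) ≈ 85.71°
pole (s+40): 40 + j40 → |·| = √(40²+40²) = √3200 ≈ 56.569, ∠ = arctan(40/40) ≈ 45.00°
|H| = 50 / 2269.1 ≈ 0.022035
Gain = 20 log₁₀(0.022035) ≈ -33.14 dB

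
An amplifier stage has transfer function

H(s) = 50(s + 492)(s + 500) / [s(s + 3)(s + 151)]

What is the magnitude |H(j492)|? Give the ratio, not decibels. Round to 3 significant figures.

At s = jω = j492:
zero (s+492): 492 + j492 → |·| = √(492²+492²) = √484128 ≈ 695.79, ∠ = arctan(492/492) ≈ 45.00°
zero (s+500): 500 + j492 → |·| = √(500²+492²) = √492064 ≈ 701.47, ∠ = arctan(492/500) ≈ 44.54°
pole (s+3): 3 + j492 → |·| = √(3²+492²) = √242073 ≈ 492.01, ∠ = arctan(492/3) ≈ 89.65°
pole (s+151): 151 + j492 → |·| = √(151²+492²) = √264865 ≈ 514.65, ∠ = arctan(492/151) ≈ 72.94°
pole at origin: |s| = 492, ∠ = 90.00° (in denominator)
|H| = 50 · 4.8808e+05 / 1.2458e+08 ≈ 0.19589

0.196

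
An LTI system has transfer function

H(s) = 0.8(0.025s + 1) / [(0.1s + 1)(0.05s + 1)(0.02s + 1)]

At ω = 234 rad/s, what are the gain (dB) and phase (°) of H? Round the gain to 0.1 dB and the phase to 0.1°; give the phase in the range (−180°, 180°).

-48.9 dB, -170.3°

At ω = 234 rad/s:
zero (1 + j234·0.025) = 1 + j5.85 → |·| ≈ 5.9349, ∠ ≈ 80.30°
pole (1 + j234·0.1) = 1 + j23.4 → |·| ≈ 23.421, ∠ ≈ 87.55°
pole (1 + j234·0.05) = 1 + j11.7 → |·| ≈ 11.743, ∠ ≈ 85.11°
pole (1 + j234·0.02) = 1 + j4.68 → |·| ≈ 4.7856, ∠ ≈ 77.94°
|H| = 0.8 · 5.9349 / (23.421 · 11.743 · 4.7856) ≈ 0.0036073
Gain = 20 log₁₀(0.0036073) ≈ -48.86 dB
∠H = (80.30°) − (87.55° + 85.11° + 77.94°) = -170.30°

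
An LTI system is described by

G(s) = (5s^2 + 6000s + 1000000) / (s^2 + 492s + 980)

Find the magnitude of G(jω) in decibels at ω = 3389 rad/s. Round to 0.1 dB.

14.3 dB

Substitute s = j3389:
Numerator: 5(j3389)^2 + 6000(j3389) + 1000000 = -56426605 + j20334000
Denominator: (j3389)^2 + 492(j3389) + 980 = -11484341 + j1667388
|N| = √(56426605² + 20334000²) ≈ 5.9979e+07, ∠N ≈ 160.18°
|D| = √(11484341² + 1667388²) ≈ 1.1605e+07, ∠D ≈ 171.74°
|G| = 5.9979e+07 / 1.1605e+07 ≈ 5.1684
Gain = 20 log₁₀(5.1684) ≈ 14.27 dB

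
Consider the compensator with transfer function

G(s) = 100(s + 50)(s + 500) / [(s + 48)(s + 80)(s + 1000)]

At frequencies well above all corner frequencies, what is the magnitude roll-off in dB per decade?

-20 dB/decade

Each pole contributes −20 dB/decade at high frequency; each zero contributes +20 dB/decade.
Net: 2 zero(s) − 3 pole(s) → -20 dB/decade.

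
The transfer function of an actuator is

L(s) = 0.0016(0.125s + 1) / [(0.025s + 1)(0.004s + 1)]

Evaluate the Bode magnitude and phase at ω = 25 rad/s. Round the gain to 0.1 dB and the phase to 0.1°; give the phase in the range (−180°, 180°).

At ω = 25 rad/s:
zero (1 + j25·0.125) = 1 + j3.125 → |·| ≈ 3.2811, ∠ ≈ 72.26°
pole (1 + j25·0.025) = 1 + j0.625 → |·| ≈ 1.1792, ∠ ≈ 32.01°
pole (1 + j25·0.004) = 1 + j0.1 → |·| ≈ 1.005, ∠ ≈ 5.71°
|L| = 0.0016 · 3.2811 / (1.1792 · 1.005) ≈ 0.0044298
Gain = 20 log₁₀(0.0044298) ≈ -47.07 dB
∠L = (72.26°) − (32.01° + 5.71°) = 34.54°

-47.1 dB, 34.5°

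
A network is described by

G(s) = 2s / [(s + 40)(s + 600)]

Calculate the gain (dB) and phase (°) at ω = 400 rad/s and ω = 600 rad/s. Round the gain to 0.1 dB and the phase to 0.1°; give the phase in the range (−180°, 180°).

ω = 400: -51.2 dB, -28.0°; ω = 600: -52.6 dB, -41.2°

At s = jω = j400:
zero at origin: s = j400 → |·| = 400, ∠ = 90.00°
pole (s+40): 40 + j400 → |·| = √(40²+400²) = √161600 ≈ 402, ∠ = arctan(400/40) ≈ 84.29°
pole (s+600): 600 + j400 → |·| = √(600²+400²) = √520000 ≈ 721.11, ∠ = arctan(400/600) ≈ 33.69°
|G| = 2 · 400 / 2.8989e+05 ≈ 0.0027597
Gain = 20 log₁₀(0.0027597) ≈ -51.18 dB
∠G = 90.00° − 117.98° = -27.98°

At s = jω = j600:
zero at origin: s = j600 → |·| = 600, ∠ = 90.00°
pole (s+40): 40 + j600 → |·| = √(40²+600²) = √361600 ≈ 601.33, ∠ = arctan(600/40) ≈ 86.19°
pole (s+600): 600 + j600 → |·| = √(600²+600²) = √720000 ≈ 848.53, ∠ = arctan(600/600) ≈ 45.00°
|G| = 2 · 600 / 5.1025e+05 ≈ 0.0023518
Gain = 20 log₁₀(0.0023518) ≈ -52.57 dB
∠G = 90.00° − 131.19° = -41.19°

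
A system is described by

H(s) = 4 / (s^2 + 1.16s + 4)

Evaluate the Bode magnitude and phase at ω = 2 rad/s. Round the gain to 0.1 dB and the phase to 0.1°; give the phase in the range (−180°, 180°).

4.7 dB, -90.0°

At s = jω = j2:
quadratic: (j2)² + 1.16·j2 + 4 = 0 + j2.32 → |·| ≈ 2.32, ∠ ≈ 90.00°
|H| = 4 / 2.32 ≈ 1.7241
Gain = 20 log₁₀(1.7241) ≈ 4.73 dB
∠H = 0.00° − 90.00° = -90.00°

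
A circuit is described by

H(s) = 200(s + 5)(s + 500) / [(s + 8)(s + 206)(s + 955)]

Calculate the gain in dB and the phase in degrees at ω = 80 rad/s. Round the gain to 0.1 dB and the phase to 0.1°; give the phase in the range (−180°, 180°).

-6.4 dB, -14.8°

At s = jω = j80:
zero (s+5): 5 + j80 → |·| = √(5²+80²) = √6425 ≈ 80.156, ∠ = arctan(80/5) ≈ 86.42°
zero (s+500): 500 + j80 → |·| = √(500²+80²) = √256400 ≈ 506.36, ∠ = arctan(80/500) ≈ 9.09°
pole (s+8): 8 + j80 → |·| = √(8²+80²) = √6464 ≈ 80.399, ∠ = arctan(80/8) ≈ 84.29°
pole (s+206): 206 + j80 → |·| = √(206²+80²) = √48836 ≈ 220.99, ∠ = arctan(80/206) ≈ 21.22°
pole (s+955): 955 + j80 → |·| = √(955²+80²) = √918425 ≈ 958.34, ∠ = arctan(80/955) ≈ 4.79°
|H| = 200 · 40588 / 1.7027e+07 ≈ 0.47675
Gain = 20 log₁₀(0.47675) ≈ -6.43 dB
∠H = 95.51° − 110.30° = -14.79°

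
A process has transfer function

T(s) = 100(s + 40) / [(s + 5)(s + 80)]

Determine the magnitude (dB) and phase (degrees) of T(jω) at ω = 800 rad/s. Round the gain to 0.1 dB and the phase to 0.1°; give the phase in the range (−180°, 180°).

-18.1 dB, -86.8°

At s = jω = j800:
zero (s+40): 40 + j800 → |·| = √(40²+800²) = √641600 ≈ 801, ∠ = arctan(800/40) ≈ 87.14°
pole (s+5): 5 + j800 → |·| = √(5²+800²) = √640025 ≈ 800.02, ∠ = arctan(800/5) ≈ 89.64°
pole (s+80): 80 + j800 → |·| = √(80²+800²) = √646400 ≈ 803.99, ∠ = arctan(800/80) ≈ 84.29°
|T| = 100 · 801 / 6.4321e+05 ≈ 0.12453
Gain = 20 log₁₀(0.12453) ≈ -18.09 dB
∠T = 87.14° − 173.93° = -86.79°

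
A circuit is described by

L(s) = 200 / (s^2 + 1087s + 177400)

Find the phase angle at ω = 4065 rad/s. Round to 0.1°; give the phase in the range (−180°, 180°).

-164.9°

Substitute s = j4065:
Numerator: 200 = 200 + j0
Denominator: (j4065)^2 + 1087(j4065) + 177400 = -16346825 + j4418655
|N| = √(200² + 0²) ≈ 200, ∠N ≈ 0.00°
|D| = √(16346825² + 4418655²) ≈ 1.6933e+07, ∠D ≈ 164.87°
∠L = 0.00° − 164.87° = -164.87°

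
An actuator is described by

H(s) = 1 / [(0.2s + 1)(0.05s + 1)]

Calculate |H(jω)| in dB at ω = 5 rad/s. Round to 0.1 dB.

At ω = 5 rad/s:
pole (1 + j5·0.2) = 1 + j1 → |·| ≈ 1.4142, ∠ ≈ 45.00°
pole (1 + j5·0.05) = 1 + j0.25 → |·| ≈ 1.0308, ∠ ≈ 14.04°
|H| = 1 · 1 / (1.4142 · 1.0308) ≈ 0.68599
Gain = 20 log₁₀(0.68599) ≈ -3.27 dB

-3.3 dB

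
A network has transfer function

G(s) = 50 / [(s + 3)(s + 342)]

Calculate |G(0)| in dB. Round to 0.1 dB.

G(0) = 50 / (3·342) ≈ 0.048733
20 log₁₀(0.048733) ≈ -26.24 dB

-26.2 dB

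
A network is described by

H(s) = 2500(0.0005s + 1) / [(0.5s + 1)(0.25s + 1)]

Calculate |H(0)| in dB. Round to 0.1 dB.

68.0 dB

H(0) = 2500 · 1 / 1 = 2500
20 log₁₀(2500) ≈ 67.96 dB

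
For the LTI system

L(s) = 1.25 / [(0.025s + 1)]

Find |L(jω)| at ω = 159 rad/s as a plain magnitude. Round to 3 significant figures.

At ω = 159 rad/s:
pole (1 + j159·0.025) = 1 + j3.975 → |·| ≈ 4.0989, ∠ ≈ 75.88°
|L| = 1.25 · 1 / (4.0989) ≈ 0.30496

0.305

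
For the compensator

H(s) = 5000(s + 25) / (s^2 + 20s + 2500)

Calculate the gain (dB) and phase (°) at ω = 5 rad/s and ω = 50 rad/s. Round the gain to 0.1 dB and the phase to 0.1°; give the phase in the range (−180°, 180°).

ω = 5: 34.2 dB, 9.0°; ω = 50: 48.9 dB, -26.6°

At s = jω = j5:
zero (s+25): 25 + j5 → |·| = √(25²+5²) = √650 ≈ 25.495, ∠ = arctan(5/25) ≈ 11.31°
quadratic: (j5)² + 20·j5 + 2500 = 2475 + j100 → |·| ≈ 2477, ∠ ≈ 2.31°
|H| = 5000 · 25.495 / 2477 ≈ 51.463
Gain = 20 log₁₀(51.463) ≈ 34.23 dB
∠H = 11.31° − 2.31° = 9.00°

At s = jω = j50:
zero (s+25): 25 + j50 → |·| = √(25²+50²) = √3125 ≈ 55.902, ∠ = arctan(50/25) ≈ 63.43°
quadratic: (j50)² + 20·j50 + 2500 = 0 + j1000 → |·| ≈ 1000, ∠ ≈ 90.00°
|H| = 5000 · 55.902 / 1000 ≈ 279.51
Gain = 20 log₁₀(279.51) ≈ 48.93 dB
∠H = 63.43° − 90.00° = -26.57°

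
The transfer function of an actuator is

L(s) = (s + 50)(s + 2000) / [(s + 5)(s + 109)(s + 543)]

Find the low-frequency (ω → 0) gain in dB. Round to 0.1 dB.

L(0) = 1·50·2000 / (5·109·543) ≈ 0.33791
20 log₁₀(0.33791) ≈ -9.42 dB

-9.4 dB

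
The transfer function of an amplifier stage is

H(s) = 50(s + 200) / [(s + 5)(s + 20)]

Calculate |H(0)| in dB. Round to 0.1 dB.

H(0) = 50·200 / (5·20) = 100
20 log₁₀(100) ≈ 40.00 dB

40.0 dB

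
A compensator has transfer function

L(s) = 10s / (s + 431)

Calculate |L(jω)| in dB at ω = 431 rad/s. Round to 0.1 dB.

17.0 dB

At s = jω = j431:
zero at origin: s = j431 → |·| = 431, ∠ = 90.00°
pole (s+431): 431 + j431 → |·| = √(431²+431²) = √371522 ≈ 609.53, ∠ = arctan(431/431) ≈ 45.00°
|L| = 10 · 431 / 609.53 ≈ 7.071
Gain = 20 log₁₀(7.071) ≈ 16.99 dB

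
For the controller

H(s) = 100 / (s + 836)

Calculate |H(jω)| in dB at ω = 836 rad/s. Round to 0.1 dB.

-21.5 dB

Substitute s = j836:
Numerator: 100 = 100 + j0
Denominator: (j836) + 836 = 836 + j836
|N| = √(100² + 0²) ≈ 100, ∠N ≈ 0.00°
|D| = √(836² + 836²) ≈ 1182.3, ∠D ≈ 45.00°
|H| = 100 / 1182.3 ≈ 0.084581
Gain = 20 log₁₀(0.084581) ≈ -21.45 dB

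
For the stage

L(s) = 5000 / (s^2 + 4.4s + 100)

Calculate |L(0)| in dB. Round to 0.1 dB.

34.0 dB

L(0) = 5000 / 100 = 50
20 log₁₀(50) ≈ 33.98 dB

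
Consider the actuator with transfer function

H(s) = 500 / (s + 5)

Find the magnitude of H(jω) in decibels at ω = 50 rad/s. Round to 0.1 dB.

Substitute s = j50:
Numerator: 500 = 500 + j0
Denominator: (j50) + 5 = 5 + j50
|N| = √(500² + 0²) ≈ 500, ∠N ≈ 0.00°
|D| = √(5² + 50²) ≈ 50.249, ∠D ≈ 84.29°
|H| = 500 / 50.249 ≈ 9.9504
Gain = 20 log₁₀(9.9504) ≈ 19.96 dB

20.0 dB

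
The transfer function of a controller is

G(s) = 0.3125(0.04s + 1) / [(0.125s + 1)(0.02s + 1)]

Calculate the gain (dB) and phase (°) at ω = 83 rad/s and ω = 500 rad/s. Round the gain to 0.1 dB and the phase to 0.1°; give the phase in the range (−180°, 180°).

At ω = 83 rad/s:
zero (1 + j83·0.04) = 1 + j3.32 → |·| ≈ 3.4673, ∠ ≈ 73.24°
pole (1 + j83·0.125) = 1 + j10.375 → |·| ≈ 10.423, ∠ ≈ 84.49°
pole (1 + j83·0.02) = 1 + j1.66 → |·| ≈ 1.9379, ∠ ≈ 58.93°
|G| = 0.3125 · 3.4673 / (10.423 · 1.9379) ≈ 0.053644
Gain = 20 log₁₀(0.053644) ≈ -25.41 dB
∠G = (73.24°) − (84.49° + 58.93°) = -70.18°

At ω = 500 rad/s:
zero (1 + j500·0.04) = 1 + j20 → |·| ≈ 20.025, ∠ ≈ 87.14°
pole (1 + j500·0.125) = 1 + j62.5 → |·| ≈ 62.508, ∠ ≈ 89.08°
pole (1 + j500·0.02) = 1 + j10 → |·| ≈ 10.05, ∠ ≈ 84.29°
|G| = 0.3125 · 20.025 / (62.508 · 10.05) ≈ 0.0099614
Gain = 20 log₁₀(0.0099614) ≈ -40.03 dB
∠G = (87.14°) − (89.08° + 84.29°) = -86.23°

ω = 83: -25.4 dB, -70.2°; ω = 500: -40.0 dB, -86.2°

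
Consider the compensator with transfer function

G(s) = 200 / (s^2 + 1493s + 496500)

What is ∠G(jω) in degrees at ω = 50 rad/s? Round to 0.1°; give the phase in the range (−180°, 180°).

Substitute s = j50:
Numerator: 200 = 200 + j0
Denominator: (j50)^2 + 1493(j50) + 496500 = 494000 + j74650
|N| = √(200² + 0²) ≈ 200, ∠N ≈ 0.00°
|D| = √(494000² + 74650²) ≈ 4.9961e+05, ∠D ≈ 8.59°
∠G = 0.00° − 8.59° = -8.59°

-8.6°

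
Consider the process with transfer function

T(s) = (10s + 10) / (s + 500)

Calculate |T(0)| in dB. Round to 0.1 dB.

-34.0 dB

T(0) = 10 / 500 = 0.02
20 log₁₀(0.02) ≈ -33.98 dB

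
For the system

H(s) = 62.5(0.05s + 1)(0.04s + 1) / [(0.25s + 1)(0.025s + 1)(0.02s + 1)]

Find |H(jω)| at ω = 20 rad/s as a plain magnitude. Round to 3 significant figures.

At ω = 20 rad/s:
zero (1 + j20·0.05) = 1 + j1 → |·| ≈ 1.4142, ∠ ≈ 45.00°
zero (1 + j20·0.04) = 1 + j0.8 → |·| ≈ 1.2806, ∠ ≈ 38.66°
pole (1 + j20·0.25) = 1 + j5 → |·| ≈ 5.099, ∠ ≈ 78.69°
pole (1 + j20·0.025) = 1 + j0.5 → |·| ≈ 1.118, ∠ ≈ 26.57°
pole (1 + j20·0.02) = 1 + j0.4 → |·| ≈ 1.077, ∠ ≈ 21.80°
|H| = 62.5 · 1.4142 · 1.2806 / (5.099 · 1.118 · 1.077) ≈ 18.436

18.4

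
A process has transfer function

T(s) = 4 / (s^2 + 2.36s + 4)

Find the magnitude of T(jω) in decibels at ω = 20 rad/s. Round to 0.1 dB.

At s = jω = j20:
quadratic: (j20)² + 2.36·j20 + 4 = -396 + j47.2 → |·| ≈ 398.8, ∠ ≈ 173.20°
|T| = 4 / 398.8 ≈ 0.01003
Gain = 20 log₁₀(0.01003) ≈ -39.97 dB

-40.0 dB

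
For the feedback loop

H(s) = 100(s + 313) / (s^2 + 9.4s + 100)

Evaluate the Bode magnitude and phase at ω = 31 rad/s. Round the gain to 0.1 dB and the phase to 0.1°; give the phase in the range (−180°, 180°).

30.8 dB, -155.6°

At s = jω = j31:
zero (s+313): 313 + j31 → |·| = √(313²+31²) = √98930 ≈ 314.53, ∠ = arctan(31/313) ≈ 5.66°
quadratic: (j31)² + 9.4·j31 + 100 = -861 + j291.4 → |·| ≈ 908.97, ∠ ≈ 161.30°
|H| = 100 · 314.53 / 908.97 ≈ 34.603
Gain = 20 log₁₀(34.603) ≈ 30.78 dB
∠H = 5.66° − 161.30° = -155.64°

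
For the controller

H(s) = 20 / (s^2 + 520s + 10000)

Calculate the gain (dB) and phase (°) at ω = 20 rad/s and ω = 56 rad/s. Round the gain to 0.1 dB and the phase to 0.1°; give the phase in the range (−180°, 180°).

ω = 20: -57.0 dB, -47.3°; ω = 56: -63.5 dB, -76.7°

Substitute s = j20:
Numerator: 20 = 20 + j0
Denominator: (j20)^2 + 520(j20) + 10000 = 9600 + j10400
|N| = √(20² + 0²) ≈ 20, ∠N ≈ 0.00°
|D| = √(9600² + 10400²) ≈ 14153, ∠D ≈ 47.29°
|H| = 20 / 14153 ≈ 0.0014131
Gain = 20 log₁₀(0.0014131) ≈ -57.00 dB
∠H = 0.00° − 47.29° = -47.29°

Substitute s = j56:
Numerator: 20 = 20 + j0
Denominator: (j56)^2 + 520(j56) + 10000 = 6864 + j29120
|N| = √(20² + 0²) ≈ 20, ∠N ≈ 0.00°
|D| = √(6864² + 29120²) ≈ 29918, ∠D ≈ 76.74°
|H| = 20 / 29918 ≈ 0.00066849
Gain = 20 log₁₀(0.00066849) ≈ -63.50 dB
∠H = 0.00° − 76.74° = -76.74°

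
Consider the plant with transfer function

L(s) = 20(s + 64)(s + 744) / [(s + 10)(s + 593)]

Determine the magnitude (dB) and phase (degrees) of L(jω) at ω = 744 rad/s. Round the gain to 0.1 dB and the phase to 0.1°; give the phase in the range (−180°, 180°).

At s = jω = j744:
zero (s+64): 64 + j744 → |·| = √(64²+744²) = √557632 ≈ 746.75, ∠ = arctan(744/64) ≈ 85.08°
zero (s+744): 744 + j744 → |·| = √(744²+744²) = √1107072 ≈ 1052.2, ∠ = arctan(744/744) ≈ 45.00°
pole (s+10): 10 + j744 → |·| = √(10²+744²) = √553636 ≈ 744.07, ∠ = arctan(744/10) ≈ 89.23°
pole (s+593): 593 + j744 → |·| = √(593²+744²) = √905185 ≈ 951.41, ∠ = arctan(744/593) ≈ 51.44°
|L| = 20 · 7.8573e+05 / 7.0792e+05 ≈ 22.198
Gain = 20 log₁₀(22.198) ≈ 26.93 dB
∠L = 130.08° − 140.67° = -10.59°

26.9 dB, -10.6°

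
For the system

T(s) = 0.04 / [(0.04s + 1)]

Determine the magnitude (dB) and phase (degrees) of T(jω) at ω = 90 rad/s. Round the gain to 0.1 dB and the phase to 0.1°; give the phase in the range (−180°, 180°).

At ω = 90 rad/s:
pole (1 + j90·0.04) = 1 + j3.6 → |·| ≈ 3.7363, ∠ ≈ 74.48°
|T| = 0.04 · 1 / (3.7363) ≈ 0.010706
Gain = 20 log₁₀(0.010706) ≈ -39.41 dB
∠T = (0°) − (74.48°) = -74.48°

-39.4 dB, -74.5°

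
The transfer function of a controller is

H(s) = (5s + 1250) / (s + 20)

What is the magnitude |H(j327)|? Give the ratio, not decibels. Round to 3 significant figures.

Substitute s = j327:
Numerator: 5(j327) + 1250 = 1250 + j1635
Denominator: (j327) + 20 = 20 + j327
|N| = √(1250² + 1635²) ≈ 2058.1, ∠N ≈ 52.60°
|D| = √(20² + 327²) ≈ 327.61, ∠D ≈ 86.50°
|H| = 2058.1 / 327.61 ≈ 6.2822

6.28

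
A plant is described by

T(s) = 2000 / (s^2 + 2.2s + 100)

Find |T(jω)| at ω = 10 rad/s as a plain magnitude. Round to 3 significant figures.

90.9

At s = jω = j10:
quadratic: (j10)² + 2.2·j10 + 100 = 0 + j22 → |·| ≈ 22, ∠ ≈ 90.00°
|T| = 2000 / 22 ≈ 90.909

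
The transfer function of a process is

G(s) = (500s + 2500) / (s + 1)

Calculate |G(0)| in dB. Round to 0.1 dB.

68.0 dB

G(0) = 2500 / 1 = 2500
20 log₁₀(2500) ≈ 67.96 dB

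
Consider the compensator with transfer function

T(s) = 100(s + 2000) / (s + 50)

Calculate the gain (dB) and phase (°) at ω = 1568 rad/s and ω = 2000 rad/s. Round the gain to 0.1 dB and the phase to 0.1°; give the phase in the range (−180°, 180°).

At s = jω = j1568:
zero (s+2000): 2000 + j1568 → |·| = √(2000²+1568²) = √6458624 ≈ 2541.4, ∠ = arctan(1568/2000) ≈ 38.10°
pole (s+50): 50 + j1568 → |·| = √(50²+1568²) = √2461124 ≈ 1568.8, ∠ = arctan(1568/50) ≈ 88.17°
|T| = 100 · 2541.4 / 1568.8 ≈ 162
Gain = 20 log₁₀(162) ≈ 44.19 dB
∠T = 38.10° − 88.17° = -50.07°

At s = jω = j2000:
zero (s+2000): 2000 + j2000 → |·| = √(2000²+2000²) = √8000000 ≈ 2828.4, ∠ = arctan(2000/2000) ≈ 45.00°
pole (s+50): 50 + j2000 → |·| = √(50²+2000²) = √4002500 ≈ 2000.6, ∠ = arctan(2000/50) ≈ 88.57°
|T| = 100 · 2828.4 / 2000.6 ≈ 141.38
Gain = 20 log₁₀(141.38) ≈ 43.01 dB
∠T = 45.00° − 88.57° = -43.57°

ω = 1568: 44.2 dB, -50.1°; ω = 2000: 43.0 dB, -43.6°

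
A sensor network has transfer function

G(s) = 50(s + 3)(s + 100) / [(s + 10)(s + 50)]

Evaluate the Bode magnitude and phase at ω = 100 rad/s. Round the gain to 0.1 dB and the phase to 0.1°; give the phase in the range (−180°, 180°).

At s = jω = j100:
zero (s+3): 3 + j100 → |·| = √(3²+100²) = √10009 ≈ 100.04, ∠ = arctan(100/3) ≈ 88.28°
zero (s+100): 100 + j100 → |·| = √(100²+100²) = √20000 ≈ 141.42, ∠ = arctan(100/100) ≈ 45.00°
pole (s+10): 10 + j100 → |·| = √(10²+100²) = √10100 ≈ 100.5, ∠ = arctan(100/10) ≈ 84.29°
pole (s+50): 50 + j100 → |·| = √(50²+100²) = √12500 ≈ 111.8, ∠ = arctan(100/50) ≈ 63.43°
|G| = 50 · 14148 / 11236 ≈ 62.958
Gain = 20 log₁₀(62.958) ≈ 35.98 dB
∠G = 133.28° − 147.72° = -14.44°

36.0 dB, -14.4°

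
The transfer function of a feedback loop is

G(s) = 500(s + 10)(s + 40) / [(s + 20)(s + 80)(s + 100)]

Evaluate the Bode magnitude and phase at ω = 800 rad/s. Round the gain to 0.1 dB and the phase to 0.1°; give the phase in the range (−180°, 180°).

At s = jω = j800:
zero (s+10): 10 + j800 → |·| = √(10²+800²) = √640100 ≈ 800.06, ∠ = arctan(800/10) ≈ 89.28°
zero (s+40): 40 + j800 → |·| = √(40²+800²) = √641600 ≈ 801, ∠ = arctan(800/40) ≈ 87.14°
pole (s+20): 20 + j800 → |·| = √(20²+800²) = √640400 ≈ 800.25, ∠ = arctan(800/20) ≈ 88.57°
pole (s+80): 80 + j800 → |·| = √(80²+800²) = √646400 ≈ 803.99, ∠ = arctan(800/80) ≈ 84.29°
pole (s+100): 100 + j800 → |·| = √(100²+800²) = √650000 ≈ 806.23, ∠ = arctan(800/100) ≈ 82.87°
|G| = 500 · 6.4085e+05 / 5.1872e+08 ≈ 0.61772
Gain = 20 log₁₀(0.61772) ≈ -4.18 dB
∠G = 176.42° − 255.73° = -79.31°

-4.2 dB, -79.3°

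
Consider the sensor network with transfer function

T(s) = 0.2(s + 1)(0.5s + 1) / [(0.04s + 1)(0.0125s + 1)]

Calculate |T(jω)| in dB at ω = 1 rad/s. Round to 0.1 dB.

At ω = 1 rad/s:
zero (1 + j1·1) = 1 + j1 → |·| ≈ 1.4142, ∠ ≈ 45.00°
zero (1 + j1·0.5) = 1 + j0.5 → |·| ≈ 1.118, ∠ ≈ 26.57°
pole (1 + j1·0.04) = 1 + j0.04 → |·| ≈ 1.0008, ∠ ≈ 2.29°
pole (1 + j1·0.0125) = 1 + j0.0125 → |·| ≈ 1.0001, ∠ ≈ 0.72°
|T| = 0.2 · 1.4142 · 1.118 / (1.0008 · 1.0001) ≈ 0.31593
Gain = 20 log₁₀(0.31593) ≈ -10.01 dB

-10.0 dB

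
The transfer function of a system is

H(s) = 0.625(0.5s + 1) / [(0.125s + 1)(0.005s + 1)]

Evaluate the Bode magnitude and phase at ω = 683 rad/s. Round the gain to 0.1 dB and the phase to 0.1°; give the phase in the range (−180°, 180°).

-3.1 dB, -73.2°

At ω = 683 rad/s:
zero (1 + j683·0.5) = 1 + j341.5 → |·| ≈ 341.5, ∠ ≈ 89.83°
pole (1 + j683·0.125) = 1 + j85.375 → |·| ≈ 85.381, ∠ ≈ 89.33°
pole (1 + j683·0.005) = 1 + j3.415 → |·| ≈ 3.5584, ∠ ≈ 73.68°
|H| = 0.625 · 341.5 / (85.381 · 3.5584) ≈ 0.70251
Gain = 20 log₁₀(0.70251) ≈ -3.07 dB
∠H = (89.83°) − (89.33° + 73.68°) = -73.18°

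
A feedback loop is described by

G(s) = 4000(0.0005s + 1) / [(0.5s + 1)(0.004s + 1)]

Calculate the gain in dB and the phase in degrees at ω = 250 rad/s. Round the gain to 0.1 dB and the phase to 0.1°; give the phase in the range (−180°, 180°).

27.2 dB, -127.4°

At ω = 250 rad/s:
zero (1 + j250·0.0005) = 1 + j0.125 → |·| ≈ 1.0078, ∠ ≈ 7.13°
pole (1 + j250·0.5) = 1 + j125 → |·| ≈ 125, ∠ ≈ 89.54°
pole (1 + j250·0.004) = 1 + j1 → |·| ≈ 1.4142, ∠ ≈ 45.00°
|G| = 4000 · 1.0078 / (125 · 1.4142) ≈ 22.804
Gain = 20 log₁₀(22.804) ≈ 27.16 dB
∠G = (7.13°) − (89.54° + 45.00°) = -127.41°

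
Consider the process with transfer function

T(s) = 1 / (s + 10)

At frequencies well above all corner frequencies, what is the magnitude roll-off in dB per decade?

Each pole contributes −20 dB/decade at high frequency; each zero contributes +20 dB/decade.
Net: 0 zero(s) − 1 pole(s) → -20 dB/decade.

-20 dB/decade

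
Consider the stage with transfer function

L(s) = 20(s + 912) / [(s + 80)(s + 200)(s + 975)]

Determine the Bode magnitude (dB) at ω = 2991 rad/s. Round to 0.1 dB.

-113.1 dB

At s = jω = j2991:
zero (s+912): 912 + j2991 → |·| = √(912²+2991²) = √9777825 ≈ 3127, ∠ = arctan(2991/912) ≈ 73.04°
pole (s+80): 80 + j2991 → |·| = √(80²+2991²) = √8952481 ≈ 2992.1, ∠ = arctan(2991/80) ≈ 88.47°
pole (s+200): 200 + j2991 → |·| = √(200²+2991²) = √8986081 ≈ 2997.7, ∠ = arctan(2991/200) ≈ 86.17°
pole (s+975): 975 + j2991 → |·| = √(975²+2991²) = √9896706 ≈ 3145.9, ∠ = arctan(2991/975) ≈ 71.95°
|L| = 20 · 3127 / 2.8217e+10 ≈ 2.2164e-06
Gain = 20 log₁₀(2.2164e-06) ≈ -113.09 dB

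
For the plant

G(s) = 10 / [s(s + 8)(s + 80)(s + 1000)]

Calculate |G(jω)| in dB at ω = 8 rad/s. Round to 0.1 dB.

At s = jω = j8:
pole (s+8): 8 + j8 → |·| = √(8²+8²) = √128 ≈ 11.314, ∠ = arctan(8/8) ≈ 45.00°
pole (s+80): 80 + j8 → |·| = √(80²+8²) = √6464 ≈ 80.399, ∠ = arctan(8/80) ≈ 5.71°
pole (s+1000): 1000 + j8 → |·| = √(1000²+8²) = √1000064 ≈ 1000, ∠ = arctan(8/1000) ≈ 0.46°
pole at origin: |s| = 8, ∠ = 90.00° (in denominator)
|G| = 10 / 7.2771e+06 ≈ 1.3742e-06
Gain = 20 log₁₀(1.3742e-06) ≈ -117.24 dB

-117.2 dB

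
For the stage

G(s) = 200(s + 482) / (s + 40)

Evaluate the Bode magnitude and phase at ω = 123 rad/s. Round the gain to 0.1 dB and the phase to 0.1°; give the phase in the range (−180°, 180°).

At s = jω = j123:
zero (s+482): 482 + j123 → |·| = √(482²+123²) = √247453 ≈ 497.45, ∠ = arctan(123/482) ≈ 14.32°
pole (s+40): 40 + j123 → |·| = √(40²+123²) = √16729 ≈ 129.34, ∠ = arctan(123/40) ≈ 71.99°
|G| = 200 · 497.45 / 129.34 ≈ 769.21
Gain = 20 log₁₀(769.21) ≈ 57.72 dB
∠G = 14.32° − 71.99° = -57.67°

57.7 dB, -57.7°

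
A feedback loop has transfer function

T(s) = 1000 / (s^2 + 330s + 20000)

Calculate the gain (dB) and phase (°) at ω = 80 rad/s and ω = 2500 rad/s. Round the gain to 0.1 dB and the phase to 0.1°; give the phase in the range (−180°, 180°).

ω = 80: -29.5 dB, -62.7°; ω = 2500: -76.0 dB, -172.5°

Substitute s = j80:
Numerator: 1000 = 1000 + j0
Denominator: (j80)^2 + 330(j80) + 20000 = 13600 + j26400
|N| = √(1000² + 0²) ≈ 1000, ∠N ≈ 0.00°
|D| = √(13600² + 26400²) ≈ 29697, ∠D ≈ 62.74°
|T| = 1000 / 29697 ≈ 0.033673
Gain = 20 log₁₀(0.033673) ≈ -29.45 dB
∠T = 0.00° − 62.74° = -62.74°

Substitute s = j2500:
Numerator: 1000 = 1000 + j0
Denominator: (j2500)^2 + 330(j2500) + 20000 = -6230000 + j825000
|N| = √(1000² + 0²) ≈ 1000, ∠N ≈ 0.00°
|D| = √(6230000² + 825000²) ≈ 6.2844e+06, ∠D ≈ 172.46°
|T| = 1000 / 6.2844e+06 ≈ 0.00015912
Gain = 20 log₁₀(0.00015912) ≈ -75.97 dB
∠T = 0.00° − 172.46° = -172.46°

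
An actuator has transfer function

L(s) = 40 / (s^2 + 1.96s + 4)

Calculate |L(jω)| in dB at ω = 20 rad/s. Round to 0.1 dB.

At s = jω = j20:
quadratic: (j20)² + 1.96·j20 + 4 = -396 + j39.2 → |·| ≈ 397.94, ∠ ≈ 174.35°
|L| = 40 / 397.94 ≈ 0.10052
Gain = 20 log₁₀(0.10052) ≈ -19.95 dB

-20.0 dB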